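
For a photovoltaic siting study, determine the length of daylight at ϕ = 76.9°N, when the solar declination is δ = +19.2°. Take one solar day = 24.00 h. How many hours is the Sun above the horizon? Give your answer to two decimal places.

24.00 h

Sunrise equation: cos h₀ = −tan ϕ · tan δ = -1.4965 ≤ −1, so the Sun never sets (polar day) and h₀ = π.
Daylight = 2h₀/(2π) × 24.00 h = (3.1416/π) × 24.00 = 24.00 h.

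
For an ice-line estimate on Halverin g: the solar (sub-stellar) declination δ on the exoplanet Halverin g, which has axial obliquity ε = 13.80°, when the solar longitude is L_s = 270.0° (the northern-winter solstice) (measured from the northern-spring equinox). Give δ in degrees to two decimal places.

sin δ = sin ε · sin L_s = sin 13.80° × sin 270.0° = -0.238533.
δ = arcsin(-0.238533) = -13.80°.

δ = -13.80°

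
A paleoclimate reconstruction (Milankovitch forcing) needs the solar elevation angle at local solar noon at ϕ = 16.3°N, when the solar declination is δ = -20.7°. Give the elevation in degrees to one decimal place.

At local noon the hour angle is zero, so the zenith angle equals |ϕ − δ| = |+16.3° − (-20.700°)| = 37.000°.
Elevation = 90° − 37.000° = 53.0°.

53.0°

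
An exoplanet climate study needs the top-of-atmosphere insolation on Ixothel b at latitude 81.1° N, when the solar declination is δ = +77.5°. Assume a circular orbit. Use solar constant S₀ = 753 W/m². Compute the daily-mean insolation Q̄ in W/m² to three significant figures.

cos H₀ = −tan(+81.1°) tan(+77.500°) = -28.8048 ≤ −1 ⇒ polar day, H₀ = π.
Bracket: H₀ sin φ sin δ + cos φ cos δ sin H₀ = 3.1416×0.98796×0.97630 + 0.15471×0.21644×0.00000 = 3.030216 + 0.000000 = 3.030216.
Q̄ = (S₀/π) × [bracket] = (753/π) × 3.030216 = 726.3 W/m².

Q̄ ≈ 726 W/m²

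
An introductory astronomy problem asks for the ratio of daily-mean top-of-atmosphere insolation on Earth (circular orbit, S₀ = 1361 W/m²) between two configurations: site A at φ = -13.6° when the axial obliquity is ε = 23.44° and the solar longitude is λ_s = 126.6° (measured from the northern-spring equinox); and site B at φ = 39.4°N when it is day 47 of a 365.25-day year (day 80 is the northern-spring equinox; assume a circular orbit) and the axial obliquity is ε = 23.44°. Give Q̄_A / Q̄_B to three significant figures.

— Configuration A (φ=-13.6°):
Solar declination: sin δ = sin ε · sin λ_s = sin 23.44° × sin 126.6° = 0.31935, so δ = +18.624°.
cos H₀ = −tan(-13.6°) tan(+18.624°) = 0.0815, H₀ = 1.4892 rad.
Bracket: H₀ sin φ sin δ + cos φ cos δ sin H₀ = 1.4892×-0.23514×0.31935 + 0.97196×0.94764×0.99667 = -0.111827 + 0.918001 = 0.806174.
Q̄ = (S₀/π) × [bracket] = (1361/π) × 0.806174 = 349.25 W/m².
— Configuration B (φ=+39.4°):
Solar longitude: λ_s = 360° × (47 − 80)/365.25 = -32.526°, i.e. -32.526° + 360° = 327.474°.
sin δ = sin 23.44° × sin 327.474° = -0.21388, so δ = -12.350°.
cos H₀ = −tan(+39.4°) tan(-12.350°) = 0.1798, H₀ = 1.3900 rad.
Bracket: H₀ sin φ sin δ + cos φ cos δ sin H₀ = 1.3900×0.63473×-0.21388 + 0.77273×0.97686×0.98369 = -0.188701 + 0.742537 = 0.553836.
Q̄ = (S₀/π) × [bracket] = (1361/π) × 0.553836 = 239.93 W/m².
Ratio Q̄_A / Q̄_B = 349.25 / 239.93 = 1.456.

Q̄_A / Q̄_B ≈ 1.46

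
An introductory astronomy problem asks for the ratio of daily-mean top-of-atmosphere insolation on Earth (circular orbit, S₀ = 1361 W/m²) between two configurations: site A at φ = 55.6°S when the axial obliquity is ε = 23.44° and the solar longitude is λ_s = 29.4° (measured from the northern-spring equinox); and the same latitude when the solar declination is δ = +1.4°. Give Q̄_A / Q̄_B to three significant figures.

Q̄_A / Q̄_B ≈ 0.608

— Configuration A (φ=-55.6°):
Solar declination: sin δ = sin ε · sin λ_s = sin 23.44° × sin 29.4° = 0.19528, so δ = +11.261°.
cos H₀ = −tan(-55.6°) tan(+11.261°) = 0.2908, H₀ = 1.2757 rad.
Bracket: H₀ sin φ sin δ + cos φ cos δ sin H₀ = 1.2757×-0.82511×0.19528 + 0.56497×0.98075×0.95679 = -0.205550 + 0.530152 = 0.324602.
Q̄ = (S₀/π) × [bracket] = (1361/π) × 0.324602 = 140.62 W/m².
— Configuration B (φ=-55.6°):
cos H₀ = −tan(-55.6°) tan(+1.400°) = 0.0357, H₀ = 1.5351 rad.
Bracket: H₀ sin φ sin δ + cos φ cos δ sin H₀ = 1.5351×-0.82511×0.02443 + 0.56497×0.99970×0.99936 = -0.030944 + 0.564439 = 0.533495.
Q̄ = (S₀/π) × [bracket] = (1361/π) × 0.533495 = 231.12 W/m².
Ratio Q̄_A / Q̄_B = 140.62 / 231.12 = 0.6084.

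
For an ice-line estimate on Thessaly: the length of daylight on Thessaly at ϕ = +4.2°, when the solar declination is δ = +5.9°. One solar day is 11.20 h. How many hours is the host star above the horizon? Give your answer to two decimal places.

cos h₀ = −tan ϕ · tan δ = −tan(+4.2°) × tan(+5.900°) = -0.0076, so h₀ = 1.5784 rad = 90.43°.
Daylight = 2h₀/(2π) × 11.20 h = (1.5784/π) × 11.20 = 5.63 h.

5.63 h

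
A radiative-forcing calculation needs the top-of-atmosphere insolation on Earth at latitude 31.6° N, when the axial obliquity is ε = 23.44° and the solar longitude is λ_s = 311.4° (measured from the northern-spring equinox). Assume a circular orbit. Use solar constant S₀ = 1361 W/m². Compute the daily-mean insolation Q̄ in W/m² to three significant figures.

Solar declination: sin δ = sin ε · sin λ_s = sin 23.44° × sin 311.4° = -0.29839, so δ = -17.361°.
cos H₀ = −tan(+31.6°) tan(-17.361°) = 0.1923, H₀ = 1.3773 rad.
Bracket: H₀ sin φ sin δ + cos φ cos δ sin H₀ = 1.3773×0.52399×-0.29839 + 0.85173×0.95445×0.98133 = -0.215346 + 0.797756 = 0.582410.
Q̄ = (S₀/π) × [bracket] = (1361/π) × 0.582410 = 252.3 W/m².

Q̄ ≈ 252 W/m²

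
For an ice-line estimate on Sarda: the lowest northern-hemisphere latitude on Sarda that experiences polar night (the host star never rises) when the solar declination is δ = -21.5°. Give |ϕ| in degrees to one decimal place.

Polar night requires cos h₀ = −tan ϕ tan δ ≥ 1, i.e. tan ϕ tan δ ≤ −1.
The boundary is |tan ϕ| · |tan δ| = 1, so |ϕ| = 90° − |δ| = 90° − 21.5° = 68.5° in the northern hemisphere.

|ϕ| = 68.5°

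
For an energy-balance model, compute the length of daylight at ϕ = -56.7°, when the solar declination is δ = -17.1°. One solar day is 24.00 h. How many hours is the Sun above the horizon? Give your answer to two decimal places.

15.72 h

cos h₀ = −tan ϕ · tan δ = −tan(-56.7°) × tan(-17.100°) = -0.4683, so h₀ = 2.0582 rad = 117.93°.
Daylight = 2h₀/(2π) × 24.00 h = (2.0582/π) × 24.00 = 15.72 h.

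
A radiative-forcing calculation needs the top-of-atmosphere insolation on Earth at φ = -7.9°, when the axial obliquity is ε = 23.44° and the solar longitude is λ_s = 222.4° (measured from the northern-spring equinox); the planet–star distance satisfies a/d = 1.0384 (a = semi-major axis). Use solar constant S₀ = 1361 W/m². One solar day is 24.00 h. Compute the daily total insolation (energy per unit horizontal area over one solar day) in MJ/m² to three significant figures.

Solar declination: sin δ = sin ε · sin λ_s = sin 23.44° × sin 222.4° = -0.26823, so δ = -15.559°.
cos H₀ = −tan(-7.9°) tan(-15.559°) = -0.0386, H₀ = 1.6094 rad.
Bracket: H₀ sin φ sin δ + cos φ cos δ sin H₀ = 1.6094×-0.13744×-0.26823 + 0.99051×0.96335×0.99925 = 0.059331 + 0.953492 = 1.012823.
Inverse-square distance factor (a/d)² = 1.0384² = 1.078275.
Q̄ = (S₀/π) × 1.078275 × [bracket] = (1361/π) × 1.078275 × 1.012823 = 473.12 W/m².
Daily total = Q̄ × 24.00 h × 3600 s/h = 473.12 × 24.00 × 3600 / 10⁶ = 40.88 MJ/m².

40.9 MJ/m²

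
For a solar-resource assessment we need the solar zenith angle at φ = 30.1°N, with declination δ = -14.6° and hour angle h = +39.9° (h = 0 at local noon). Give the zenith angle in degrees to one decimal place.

θ_z = 58.9°

cos θ_z = sin φ sin δ + cos φ cos δ cos h = -0.126415 + 0.642282 = 0.515867.
θ_z = arccos(0.515867) = 58.9°.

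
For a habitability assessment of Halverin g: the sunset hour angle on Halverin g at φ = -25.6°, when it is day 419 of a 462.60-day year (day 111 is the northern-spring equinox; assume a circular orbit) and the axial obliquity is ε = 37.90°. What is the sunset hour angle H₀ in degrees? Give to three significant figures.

H₀ = 107°

Solar longitude: λ_s = 360° × (419 − 111)/462.60 = 239.689°.
sin δ = sin 37.90° × sin 239.689° = -0.53031, so δ = -32.026°.
cos H₀ = −tan φ · tan δ = −tan(-25.6°) × tan(-32.026°) = -0.2997, so H₀ = 1.8752 rad = 107.44°.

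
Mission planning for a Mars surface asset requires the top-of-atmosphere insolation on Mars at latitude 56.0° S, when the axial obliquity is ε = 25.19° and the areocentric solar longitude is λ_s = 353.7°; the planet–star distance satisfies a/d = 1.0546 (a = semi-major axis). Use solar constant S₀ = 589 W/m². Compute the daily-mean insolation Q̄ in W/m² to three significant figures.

Q̄ ≈ 129 W/m²

sin δ = sin 25.19° × sin 353.7° = -0.04671, so δ = -2.677°.
cos H₀ = −tan(-56.0°) tan(-2.677°) = -0.0693, H₀ = 1.6402 rad.
Bracket: H₀ sin φ sin δ + cos φ cos δ sin H₀ = 1.6402×-0.82904×-0.04671 + 0.55919×0.99891×0.99759 = 0.063516 + 0.557234 = 0.620750.
Inverse-square distance factor (a/d)² = 1.0546² = 1.112181.
Q̄ = (S₀/π) × 1.112181 × [bracket] = (589/π) × 1.112181 × 0.620750 = 129.4 W/m².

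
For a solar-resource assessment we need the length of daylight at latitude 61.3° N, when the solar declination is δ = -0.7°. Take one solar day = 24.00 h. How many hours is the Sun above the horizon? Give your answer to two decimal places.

cos H₀ = −tan φ · tan δ = −tan(+61.3°) × tan(-0.700°) = 0.0223, so H₀ = 1.5485 rad = 88.72°.
Daylight = 2H₀/(2π) × 24.00 h = (1.5485/π) × 24.00 = 11.83 h.

11.83 h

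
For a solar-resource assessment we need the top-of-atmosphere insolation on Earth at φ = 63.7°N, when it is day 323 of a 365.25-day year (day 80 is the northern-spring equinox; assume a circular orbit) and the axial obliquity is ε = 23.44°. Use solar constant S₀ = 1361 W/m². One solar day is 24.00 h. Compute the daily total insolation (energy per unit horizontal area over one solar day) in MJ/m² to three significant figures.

1.99 MJ/m²

Solar longitude: λ_s = 360° × (323 − 80)/365.25 = 239.507°.
sin δ = sin 23.44° × sin 239.507° = -0.34277, so δ = -20.046°.
cos H₀ = −tan(+63.7°) tan(-20.046°) = 0.7383, H₀ = 0.7403 rad.
Bracket: H₀ sin φ sin δ + cos φ cos δ sin H₀ = 0.7403×0.89649×-0.34277 + 0.44307×0.93942×0.67450 = -0.227487 + 0.280746 = 0.053259.
Q̄ = (S₀/π) × [bracket] = (1361/π) × 0.053259 = 23.073 W/m².
Daily total = Q̄ × 24.00 h × 3600 s/h = 23.073 × 24.00 × 3600 / 10⁶ = 1.994 MJ/m².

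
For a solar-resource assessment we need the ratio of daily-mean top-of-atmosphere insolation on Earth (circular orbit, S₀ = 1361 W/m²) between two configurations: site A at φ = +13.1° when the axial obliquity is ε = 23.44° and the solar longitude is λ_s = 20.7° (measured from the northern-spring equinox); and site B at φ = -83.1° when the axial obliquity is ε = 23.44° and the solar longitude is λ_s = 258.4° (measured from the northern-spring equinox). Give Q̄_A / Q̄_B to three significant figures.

— Configuration A (φ=+13.1°):
Solar declination: sin δ = sin ε · sin λ_s = sin 23.44° × sin 20.7° = 0.14061, so δ = +8.083°.
cos H₀ = −tan(+13.1°) tan(+8.083°) = -0.0330, H₀ = 1.6039 rad.
Bracket: H₀ sin φ sin δ + cos φ cos δ sin H₀ = 1.6039×0.22665×0.14061 + 0.97398×0.99007×0.99945 = 0.051115 + 0.963778 = 1.014893.
Q̄ = (S₀/π) × [bracket] = (1361/π) × 1.014893 = 439.67 W/m².
— Configuration B (φ=-83.1°):
Solar declination: sin δ = sin ε · sin λ_s = sin 23.44° × sin 258.4° = -0.38966, so δ = -22.934°.
cos H₀ = −tan(-83.1°) tan(-22.934°) = -3.4964 ≤ −1 ⇒ polar day, H₀ = π.
Bracket: H₀ sin φ sin δ + cos φ cos δ sin H₀ = 3.1416×-0.99276×-0.38966 + 0.12014×0.92096×0.00000 = 1.215293 + 0.000000 = 1.215293.
Q̄ = (S₀/π) × [bracket] = (1361/π) × 1.215293 = 526.49 W/m².
Ratio Q̄_A / Q̄_B = 439.67 / 526.49 = 0.8351.

Q̄_A / Q̄_B ≈ 0.835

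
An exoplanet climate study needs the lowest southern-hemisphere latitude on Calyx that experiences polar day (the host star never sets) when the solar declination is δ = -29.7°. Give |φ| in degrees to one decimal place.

|φ| = 60.3°

Polar day requires cos H₀ = −tan φ tan δ ≤ −1, i.e. tan φ tan δ ≥ 1.
The boundary is |tan φ| · |tan δ| = 1, so |φ| = 90° − |δ| = 90° − 29.7° = 60.3° in the southern hemisphere.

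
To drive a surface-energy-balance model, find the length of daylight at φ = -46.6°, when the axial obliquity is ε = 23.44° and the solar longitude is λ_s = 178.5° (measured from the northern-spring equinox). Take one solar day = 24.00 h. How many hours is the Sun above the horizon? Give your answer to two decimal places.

11.92 h

Solar declination: sin δ = sin ε · sin λ_s = sin 23.44° × sin 178.5° = 0.01041, so δ = +0.597°.
cos H₀ = −tan φ · tan δ = −tan(-46.6°) × tan(+0.597°) = 0.0110, so H₀ = 1.5598 rad = 89.37°.
Daylight = 2H₀/(2π) × 24.00 h = (1.5598/π) × 24.00 = 11.92 h.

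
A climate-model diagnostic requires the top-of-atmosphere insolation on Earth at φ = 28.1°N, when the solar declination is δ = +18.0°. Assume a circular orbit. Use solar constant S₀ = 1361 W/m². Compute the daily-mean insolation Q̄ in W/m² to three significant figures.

Q̄ ≈ 468 W/m²

cos H₀ = −tan(+28.1°) tan(+18.000°) = -0.1735, H₀ = 1.7452 rad.
Bracket: H₀ sin φ sin δ + cos φ cos δ sin H₀ = 1.7452×0.47101×0.30902 + 0.88213×0.95106×0.98484 = 0.254016 + 0.826240 = 1.080256.
Q̄ = (S₀/π) × [bracket] = (1361/π) × 1.080256 = 468.0 W/m².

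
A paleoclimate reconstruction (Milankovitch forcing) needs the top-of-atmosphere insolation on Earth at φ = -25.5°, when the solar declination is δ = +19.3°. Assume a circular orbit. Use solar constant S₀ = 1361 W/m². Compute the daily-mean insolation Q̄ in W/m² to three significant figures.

Q̄ ≈ 277 W/m²

cos H₀ = −tan(-25.5°) tan(+19.300°) = 0.1670, H₀ = 1.4030 rad.
Bracket: H₀ sin φ sin δ + cos φ cos δ sin H₀ = 1.4030×-0.43051×0.33051 + 0.90259×0.94380×0.98595 = -0.199630 + 0.839896 = 0.640266.
Q̄ = (S₀/π) × [bracket] = (1361/π) × 0.640266 = 277.4 W/m².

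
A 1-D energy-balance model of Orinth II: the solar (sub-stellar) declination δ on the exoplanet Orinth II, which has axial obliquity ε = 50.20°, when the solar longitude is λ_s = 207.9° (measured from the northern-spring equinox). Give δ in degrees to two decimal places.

δ = -21.07°

sin δ = sin ε · sin λ_s = sin 50.20° × sin 207.9° = -0.359503.
δ = arcsin(-0.359503) = -21.07°.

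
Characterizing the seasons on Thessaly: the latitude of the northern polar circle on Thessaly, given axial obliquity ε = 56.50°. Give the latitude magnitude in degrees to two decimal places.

The polar circle is the lowest latitude that experiences at least one full rotation of continuous daylight at the northern-summer solstice; it lies at |ϕ| = 90° − ε = 90° − 56.50° = 33.50°.

33.50°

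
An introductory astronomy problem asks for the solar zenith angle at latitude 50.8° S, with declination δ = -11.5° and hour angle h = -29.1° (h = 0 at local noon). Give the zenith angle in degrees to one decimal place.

θ_z = 45.9°

cos θ_z = sin ϕ sin δ + cos ϕ cos δ cos h = 0.154499 + 0.541163 = 0.695662.
θ_z = arccos(0.695662) = 45.9°.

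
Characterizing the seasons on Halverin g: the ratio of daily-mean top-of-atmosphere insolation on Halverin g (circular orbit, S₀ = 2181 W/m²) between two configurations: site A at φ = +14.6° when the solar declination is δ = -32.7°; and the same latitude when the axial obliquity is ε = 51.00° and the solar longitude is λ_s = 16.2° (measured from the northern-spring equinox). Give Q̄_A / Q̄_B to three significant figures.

— Configuration A (φ=+14.6°):
cos H₀ = −tan(+14.6°) tan(-32.700°) = 0.1672, H₀ = 1.4028 rad.
Bracket: H₀ sin φ sin δ + cos φ cos δ sin H₀ = 1.4028×0.25207×-0.54024 + 0.96771×0.84151×0.98592 = -0.191031 + 0.802872 = 0.611841.
Q̄ = (S₀/π) × [bracket] = (2181/π) × 0.611841 = 424.76 W/m².
— Configuration B (φ=+14.6°):
Solar declination: sin δ = sin ε · sin λ_s = sin 51.00° × sin 16.2° = 0.21682, so δ = +12.522°.
cos H₀ = −tan(+14.6°) tan(+12.522°) = -0.0579, H₀ = 1.6287 rad.
Bracket: H₀ sin φ sin δ + cos φ cos δ sin H₀ = 1.6287×0.25207×0.21682 + 0.96771×0.97621×0.99833 = 0.089015 + 0.943111 = 1.032126.
Q̄ = (S₀/π) × [bracket] = (2181/π) × 1.032126 = 716.54 W/m².
Ratio Q̄_A / Q̄_B = 424.76 / 716.54 = 0.5928.

Q̄_A / Q̄_B ≈ 0.593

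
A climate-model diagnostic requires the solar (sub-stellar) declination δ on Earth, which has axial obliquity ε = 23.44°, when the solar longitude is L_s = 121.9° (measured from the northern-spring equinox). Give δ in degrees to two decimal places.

δ = +19.74°

sin δ = sin ε · sin L_s = sin 23.44° × sin 121.9° = 0.337711.
δ = arcsin(0.337711) = +19.74°.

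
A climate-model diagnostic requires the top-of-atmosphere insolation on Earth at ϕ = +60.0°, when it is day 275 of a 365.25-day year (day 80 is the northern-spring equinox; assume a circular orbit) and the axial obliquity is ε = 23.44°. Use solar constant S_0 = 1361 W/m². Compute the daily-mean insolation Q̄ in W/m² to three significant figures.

Q̄ ≈ 169 W/m²

Solar longitude: L_s = 360° × (275 − 80)/365.25 = 192.197°.
sin δ = sin 23.44° × sin 192.197° = -0.08404, so δ = -4.821°.
cos h₀ = −tan(+60.0°) tan(-4.821°) = 0.1461, h₀ = 1.4242 rad.
Bracket: h₀ sin ϕ sin δ + cos ϕ cos δ sin h₀ = 1.4242×0.86603×-0.08404 + 0.50000×0.99646×0.98927 = -0.103655 + 0.492884 = 0.389229.
Q̄ = (S_0/π) × [bracket] = (1361/π) × 0.389229 = 168.6 W/m².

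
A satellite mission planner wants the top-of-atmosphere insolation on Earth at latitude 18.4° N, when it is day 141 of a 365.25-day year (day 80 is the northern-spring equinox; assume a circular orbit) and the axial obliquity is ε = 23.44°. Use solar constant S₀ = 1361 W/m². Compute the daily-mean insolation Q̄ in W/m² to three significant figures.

Q̄ ≈ 463 W/m²

Solar longitude: λ_s = 360° × (141 − 80)/365.25 = 60.123°.
sin δ = sin 23.44° × sin 60.123° = 0.34492, so δ = +20.177°.
cos H₀ = −tan(+18.4°) tan(+20.177°) = -0.1222, H₀ = 1.6933 rad.
Bracket: H₀ sin φ sin δ + cos φ cos δ sin H₀ = 1.6933×0.31565×0.34492 + 0.94888×0.93863×0.99250 = 0.184356 + 0.883967 = 1.068323.
Q̄ = (S₀/π) × [bracket] = (1361/π) × 1.068323 = 462.8 W/m².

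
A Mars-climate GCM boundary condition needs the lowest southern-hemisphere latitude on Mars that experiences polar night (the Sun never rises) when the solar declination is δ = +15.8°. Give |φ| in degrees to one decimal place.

Polar night requires cos H₀ = −tan φ tan δ ≥ 1, i.e. tan φ tan δ ≤ −1.
The boundary is |tan φ| · |tan δ| = 1, so |φ| = 90° − |δ| = 90° − 15.8° = 74.2° in the southern hemisphere.

|φ| = 74.2°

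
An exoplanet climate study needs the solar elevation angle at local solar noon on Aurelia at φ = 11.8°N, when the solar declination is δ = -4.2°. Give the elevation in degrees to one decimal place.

74.0°

At local noon the hour angle is zero, so the zenith angle equals |φ − δ| = |+11.8° − (-4.200°)| = 16.000°.
Elevation = 90° − 16.000° = 74.0°.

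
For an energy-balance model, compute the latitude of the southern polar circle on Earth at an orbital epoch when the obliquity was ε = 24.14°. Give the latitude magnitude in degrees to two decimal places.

65.86°

The polar circle is the lowest latitude that experiences at least one full rotation of continuous darkness at the northern-summer solstice; it lies at |ϕ| = 90° − ε = 90° − 24.14° = 65.86°.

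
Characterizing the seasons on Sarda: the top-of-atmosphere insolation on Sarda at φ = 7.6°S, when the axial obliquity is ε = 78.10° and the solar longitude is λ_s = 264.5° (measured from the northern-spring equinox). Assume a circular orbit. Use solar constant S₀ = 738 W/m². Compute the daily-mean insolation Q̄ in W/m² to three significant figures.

Q̄ ≈ 109 W/m²

Solar declination: sin δ = sin ε · sin λ_s = sin 78.10° × sin 264.5° = -0.97400, so δ = -76.907°.
cos H₀ = −tan(-7.6°) tan(-76.907°) = -0.5737, H₀ = 2.1818 rad.
Bracket: H₀ sin φ sin δ + cos φ cos δ sin H₀ = 2.1818×-0.13226×-0.97400 + 0.99122×0.22653×0.81907 = 0.281062 + 0.183915 = 0.464977.
Q̄ = (S₀/π) × [bracket] = (738/π) × 0.464977 = 109.2 W/m².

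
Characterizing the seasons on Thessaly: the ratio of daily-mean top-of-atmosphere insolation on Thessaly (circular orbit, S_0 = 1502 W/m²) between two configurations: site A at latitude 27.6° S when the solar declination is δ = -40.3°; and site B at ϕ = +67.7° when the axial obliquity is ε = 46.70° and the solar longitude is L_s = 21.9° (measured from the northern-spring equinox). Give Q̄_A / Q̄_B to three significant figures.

Q̄_A / Q̄_B ≈ 1.43

— Configuration A (ϕ=-27.6°):
cos h₀ = −tan(-27.6°) tan(-40.300°) = -0.4434, h₀ = 2.0301 rad.
Bracket: h₀ sin ϕ sin δ + cos ϕ cos δ sin h₀ = 2.0301×-0.46330×-0.64679 + 0.88620×0.76267×0.89635 = 0.608335 + 0.605823 = 1.214158.
Q̄ = (S_0/π) × [bracket] = (1502/π) × 1.214158 = 580.49 W/m².
— Configuration B (ϕ=+67.7°):
Solar declination: sin δ = sin ε · sin L_s = sin 46.70° × sin 21.9° = 0.27145, so δ = +15.751°.
cos h₀ = −tan(+67.7°) tan(+15.751°) = -0.6877, h₀ = 2.3291 rad.
Bracket: h₀ sin ϕ sin δ + cos ϕ cos δ sin h₀ = 2.3291×0.92521×0.27145 + 0.37946×0.96245×0.72601 = 0.584949 + 0.265147 = 0.850096.
Q̄ = (S_0/π) × [bracket] = (1502/π) × 0.850096 = 406.43 W/m².
Ratio Q̄_A / Q̄_B = 580.49 / 406.43 = 1.428.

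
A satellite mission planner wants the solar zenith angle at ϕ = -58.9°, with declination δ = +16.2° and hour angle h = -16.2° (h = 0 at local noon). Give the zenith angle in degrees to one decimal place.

θ_z = 76.3°

cos θ_z = sin ϕ sin δ + cos ϕ cos δ cos h = -0.238891 + 0.476328 = 0.237437.
θ_z = arccos(0.237437) = 76.3°.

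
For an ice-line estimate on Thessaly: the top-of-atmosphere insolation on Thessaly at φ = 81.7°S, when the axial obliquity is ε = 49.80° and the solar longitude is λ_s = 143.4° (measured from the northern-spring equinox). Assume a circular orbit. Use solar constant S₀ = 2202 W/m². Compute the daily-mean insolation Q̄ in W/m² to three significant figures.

Solar declination: sin δ = sin ε · sin λ_s = sin 49.80° × sin 143.4° = 0.45539, so δ = +27.090°.
cos H₀ = −tan(-81.7°) tan(+27.090°) = 3.5063 ≥ 1 ⇒ polar night, H₀ = 0 and Q̄ = 0.

Q̄ ≈ 0.00 W/m²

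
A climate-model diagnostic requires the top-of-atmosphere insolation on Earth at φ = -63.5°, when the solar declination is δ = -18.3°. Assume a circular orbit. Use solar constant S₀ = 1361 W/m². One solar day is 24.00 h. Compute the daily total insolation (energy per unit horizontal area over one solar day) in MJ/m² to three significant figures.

cos H₀ = −tan(-63.5°) tan(-18.300°) = -0.6633, H₀ = 2.2960 rad.
Bracket: H₀ sin φ sin δ + cos φ cos δ sin H₀ = 2.2960×-0.89493×-0.31399 + 0.44620×0.94943×0.74834 = 0.645174 + 0.317024 = 0.962198.
Q̄ = (S₀/π) × [bracket] = (1361/π) × 0.962198 = 416.84 W/m².
Daily total = Q̄ × 24.00 h × 3600 s/h = 416.84 × 24.00 × 3600 / 10⁶ = 36.01 MJ/m².

36.0 MJ/m²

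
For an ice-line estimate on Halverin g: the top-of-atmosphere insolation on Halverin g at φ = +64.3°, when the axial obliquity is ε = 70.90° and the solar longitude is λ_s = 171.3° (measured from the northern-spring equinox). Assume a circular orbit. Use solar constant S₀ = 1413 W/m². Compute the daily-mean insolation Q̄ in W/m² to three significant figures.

Q̄ ≈ 293 W/m²

Solar declination: sin δ = sin ε · sin λ_s = sin 70.90° × sin 171.3° = 0.14293, so δ = +8.218°.
cos H₀ = −tan(+64.3°) tan(+8.218°) = -0.3001, H₀ = 1.8756 rad.
Bracket: H₀ sin φ sin δ + cos φ cos δ sin H₀ = 1.8756×0.90108×0.14293 + 0.43366×0.98973×0.95392 = 0.241561 + 0.409428 = 0.650989.
Q̄ = (S₀/π) × [bracket] = (1413/π) × 0.650989 = 292.8 W/m².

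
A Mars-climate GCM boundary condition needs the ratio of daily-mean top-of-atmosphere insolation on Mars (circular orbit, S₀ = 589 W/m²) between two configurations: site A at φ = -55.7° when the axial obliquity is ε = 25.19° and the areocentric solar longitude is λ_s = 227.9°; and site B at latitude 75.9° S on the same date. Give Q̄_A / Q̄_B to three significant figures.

— Configuration A (φ=-55.7°):
sin δ = sin 25.19° × sin 227.9° = -0.31580, so δ = -18.409°.
cos H₀ = −tan(-55.7°) tan(-18.409°) = -0.4879, H₀ = 2.0805 rad.
Bracket: H₀ sin φ sin δ + cos φ cos δ sin H₀ = 2.0805×-0.82610×-0.31580 + 0.56353×0.94883×0.87289 = 0.542766 + 0.466729 = 1.009495.
Q̄ = (S₀/π) × [bracket] = (589/π) × 1.009495 = 189.26 W/m².
— Configuration B (φ=-75.9°):
cos H₀ = −tan(-75.9°) tan(-18.409°) = -1.3251 ≤ −1 ⇒ polar day, H₀ = π.
Bracket: H₀ sin φ sin δ + cos φ cos δ sin H₀ = 3.1416×-0.96987×-0.31580 + 0.24362×0.94883×0.00000 = 0.962225 + 0.000000 = 0.962225.
Q̄ = (S₀/π) × [bracket] = (589/π) × 0.962225 = 180.40 W/m².
Ratio Q̄_A / Q̄_B = 189.26 / 180.40 = 1.049.

Q̄_A / Q̄_B ≈ 1.05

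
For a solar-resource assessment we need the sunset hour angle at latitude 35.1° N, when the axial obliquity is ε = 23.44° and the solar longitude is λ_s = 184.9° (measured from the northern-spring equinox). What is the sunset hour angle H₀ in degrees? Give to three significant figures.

H₀ = 88.6°

Solar declination: sin δ = sin ε · sin λ_s = sin 23.44° × sin 184.9° = -0.03398, so δ = -1.947°.
cos H₀ = −tan φ · tan δ = −tan(+35.1°) × tan(-1.947°) = 0.0239, so H₀ = 1.5469 rad = 88.63°.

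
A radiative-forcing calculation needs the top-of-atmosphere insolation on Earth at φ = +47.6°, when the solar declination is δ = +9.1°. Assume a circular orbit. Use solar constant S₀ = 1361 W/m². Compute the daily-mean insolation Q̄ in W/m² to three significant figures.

Q̄ ≈ 372 W/m²

cos H₀ = −tan(+47.6°) tan(+9.100°) = -0.1754, H₀ = 1.7471 rad.
Bracket: H₀ sin φ sin δ + cos φ cos δ sin H₀ = 1.7471×0.73846×0.15816 + 0.67430×0.98741×0.98449 = 0.204052 + 0.655484 = 0.859536.
Q̄ = (S₀/π) × [bracket] = (1361/π) × 0.859536 = 372.4 W/m².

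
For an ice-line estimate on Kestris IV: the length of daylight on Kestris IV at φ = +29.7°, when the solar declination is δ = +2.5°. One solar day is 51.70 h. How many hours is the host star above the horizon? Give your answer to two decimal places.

cos H₀ = −tan φ · tan δ = −tan(+29.7°) × tan(+2.500°) = -0.0249, so H₀ = 1.5957 rad = 91.43°.
Daylight = 2H₀/(2π) × 51.70 h = (1.5957/π) × 51.70 = 26.26 h.

26.26 h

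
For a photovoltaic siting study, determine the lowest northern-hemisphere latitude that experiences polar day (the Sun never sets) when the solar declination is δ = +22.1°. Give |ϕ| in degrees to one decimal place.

Polar day requires cos h₀ = −tan ϕ tan δ ≤ −1, i.e. tan ϕ tan δ ≥ 1.
The boundary is |tan ϕ| · |tan δ| = 1, so |ϕ| = 90° − |δ| = 90° − 22.1° = 67.9° in the northern hemisphere.

|ϕ| = 67.9°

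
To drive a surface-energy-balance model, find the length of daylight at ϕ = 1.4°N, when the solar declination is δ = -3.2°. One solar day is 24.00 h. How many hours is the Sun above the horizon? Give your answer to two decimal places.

cos h₀ = −tan ϕ · tan δ = −tan(+1.4°) × tan(-3.200°) = 0.0014, so h₀ = 1.5694 rad = 89.92°.
Daylight = 2h₀/(2π) × 24.00 h = (1.5694/π) × 24.00 = 11.99 h.

11.99 h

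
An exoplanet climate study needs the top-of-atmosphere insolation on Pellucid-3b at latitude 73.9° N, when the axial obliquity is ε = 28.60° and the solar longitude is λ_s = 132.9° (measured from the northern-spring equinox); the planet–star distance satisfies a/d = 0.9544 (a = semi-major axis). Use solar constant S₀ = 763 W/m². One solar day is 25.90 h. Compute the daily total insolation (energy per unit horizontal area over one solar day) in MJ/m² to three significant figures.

Solar declination: sin δ = sin ε · sin λ_s = sin 28.60° × sin 132.9° = 0.35066, so δ = +20.528°.
cos H₀ = −tan(+73.9°) tan(+20.528°) = -1.2973 ≤ −1 ⇒ polar day, H₀ = π.
Bracket: H₀ sin φ sin δ + cos φ cos δ sin H₀ = 3.1416×0.96078×0.35066 + 0.27731×0.93650×0.00000 = 1.058427 + 0.000000 = 1.058427.
Inverse-square distance factor (a/d)² = 0.9544² = 0.910879.
Q̄ = (S₀/π) × 0.910879 × [bracket] = (763/π) × 0.910879 × 1.058427 = 234.15 W/m².
Daily total = Q̄ × 25.90 h × 3600 s/h = 234.15 × 25.90 × 3600 / 10⁶ = 21.83 MJ/m².

21.8 MJ/m²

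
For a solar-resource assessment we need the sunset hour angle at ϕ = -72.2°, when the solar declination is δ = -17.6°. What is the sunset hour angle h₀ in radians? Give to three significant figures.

h₀ = 2.99 rad

cos h₀ = −tan ϕ · tan δ = −tan(-72.2°) × tan(-17.600°) = -0.9880, so h₀ = 2.9867 rad = 171.12°.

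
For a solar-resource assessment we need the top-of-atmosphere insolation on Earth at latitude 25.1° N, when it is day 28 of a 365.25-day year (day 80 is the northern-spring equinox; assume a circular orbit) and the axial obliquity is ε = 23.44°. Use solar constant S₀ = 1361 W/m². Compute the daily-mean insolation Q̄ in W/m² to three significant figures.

Q̄ ≈ 288 W/m²

Solar longitude: λ_s = 360° × (28 − 80)/365.25 = -51.253°, i.e. -51.253° + 360° = 308.747°.
sin δ = sin 23.44° × sin 308.747° = -0.31024, so δ = -18.074°.
cos H₀ = −tan(+25.1°) tan(-18.074°) = 0.1529, H₀ = 1.4173 rad.
Bracket: H₀ sin φ sin δ + cos φ cos δ sin H₀ = 1.4173×0.42420×-0.31024 + 0.90557×0.95066×0.98825 = -0.186522 + 0.850774 = 0.664252.
Q̄ = (S₀/π) × [bracket] = (1361/π) × 0.664252 = 287.8 W/m².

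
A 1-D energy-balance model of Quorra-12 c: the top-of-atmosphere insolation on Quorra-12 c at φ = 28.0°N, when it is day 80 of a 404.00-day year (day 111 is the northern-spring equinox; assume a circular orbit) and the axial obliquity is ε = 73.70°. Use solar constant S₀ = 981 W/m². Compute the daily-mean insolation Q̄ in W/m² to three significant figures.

Q̄ ≈ 153 W/m²

Solar longitude: λ_s = 360° × (80 − 111)/404.00 = -27.624°, i.e. -27.624° + 360° = 332.376°.
sin δ = sin 73.70° × sin 332.376° = -0.44503, so δ = -26.425°.
cos H₀ = −tan(+28.0°) tan(-26.425°) = 0.2642, H₀ = 1.3034 rad.
Bracket: H₀ sin φ sin δ + cos φ cos δ sin H₀ = 1.3034×0.46947×-0.44503 + 0.88295×0.89552×0.96446 = -0.272317 + 0.762598 = 0.490281.
Q̄ = (S₀/π) × [bracket] = (981/π) × 0.490281 = 153.1 W/m².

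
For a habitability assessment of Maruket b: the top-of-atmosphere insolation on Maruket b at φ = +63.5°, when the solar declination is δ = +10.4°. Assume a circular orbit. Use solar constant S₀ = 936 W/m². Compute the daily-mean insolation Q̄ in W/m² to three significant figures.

cos H₀ = −tan(+63.5°) tan(+10.400°) = -0.3681, H₀ = 1.9478 rad.
Bracket: H₀ sin φ sin δ + cos φ cos δ sin H₀ = 1.9478×0.89493×0.18052 + 0.44620×0.98357×0.92978 = 0.314672 + 0.408052 = 0.722724.
Q̄ = (S₀/π) × [bracket] = (936/π) × 0.722724 = 215.3 W/m².

Q̄ ≈ 215 W/m²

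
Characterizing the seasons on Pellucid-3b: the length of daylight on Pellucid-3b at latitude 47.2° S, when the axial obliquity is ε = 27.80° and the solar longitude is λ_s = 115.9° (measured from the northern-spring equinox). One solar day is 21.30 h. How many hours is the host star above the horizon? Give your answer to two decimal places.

Solar declination: sin δ = sin ε · sin λ_s = sin 27.80° × sin 115.9° = 0.41954, so δ = +24.806°.
cos H₀ = −tan φ · tan δ = −tan(-47.2°) × tan(+24.806°) = 0.4991, so H₀ = 1.0482 rad = 60.06°.
Daylight = 2H₀/(2π) × 21.30 h = (1.0482/π) × 21.30 = 7.11 h.

7.11 h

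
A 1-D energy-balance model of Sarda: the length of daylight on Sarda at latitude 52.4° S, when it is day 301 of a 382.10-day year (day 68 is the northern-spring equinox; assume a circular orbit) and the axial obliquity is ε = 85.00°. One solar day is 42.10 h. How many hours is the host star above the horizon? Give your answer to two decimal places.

Solar longitude: L_s = 360° × (301 − 68)/382.10 = 219.524°.
sin δ = sin 85.00° × sin 219.524° = -0.63398, so δ = -39.344°.
Sunrise equation: cos h₀ = −tan ϕ · tan δ = -1.0645 ≤ −1, so the host star never sets (polar day) and h₀ = π.
Daylight = 2h₀/(2π) × 42.10 h = (3.1416/π) × 42.10 = 42.10 h.

42.10 h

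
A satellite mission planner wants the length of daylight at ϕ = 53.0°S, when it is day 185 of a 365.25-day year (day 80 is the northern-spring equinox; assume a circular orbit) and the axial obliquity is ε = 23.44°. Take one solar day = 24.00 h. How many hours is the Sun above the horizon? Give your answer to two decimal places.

7.49 h

Solar longitude: L_s = 360° × (185 − 80)/365.25 = 103.491°.
sin δ = sin 23.44° × sin 103.491° = 0.38681, so δ = +22.756°.
cos h₀ = −tan ϕ · tan δ = −tan(-53.0°) × tan(+22.756°) = 0.5566, so h₀ = 0.9805 rad = 56.18°.
Daylight = 2h₀/(2π) × 24.00 h = (0.9805/π) × 24.00 = 7.49 h.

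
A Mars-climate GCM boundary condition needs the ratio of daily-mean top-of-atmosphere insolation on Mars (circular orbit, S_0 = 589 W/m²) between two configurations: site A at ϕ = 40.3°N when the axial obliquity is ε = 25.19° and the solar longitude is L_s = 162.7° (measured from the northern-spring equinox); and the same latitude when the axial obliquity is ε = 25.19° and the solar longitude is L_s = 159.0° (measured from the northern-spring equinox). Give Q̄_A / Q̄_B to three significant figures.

Q̄_A / Q̄_B ≈ 0.972

— Configuration A (ϕ=+40.3°):
Solar declination: sin δ = sin ε · sin L_s = sin 25.19° × sin 162.7° = 0.12657, so δ = +7.271°.
cos h₀ = −tan(+40.3°) tan(+7.271°) = -0.1082, h₀ = 1.6792 rad.
Bracket: h₀ sin ϕ sin δ + cos ϕ cos δ sin h₀ = 1.6792×0.64679×0.12657 + 0.76267×0.99196×0.99413 = 0.137466 + 0.752097 = 0.889563.
Q̄ = (S_0/π) × [bracket] = (589/π) × 0.889563 = 166.78 W/m².
— Configuration B (ϕ=+40.3°):
Solar declination: sin δ = sin ε · sin L_s = sin 25.19° × sin 159.0° = 0.15253, so δ = +8.774°.
cos h₀ = −tan(+40.3°) tan(+8.774°) = -0.1309, h₀ = 1.7021 rad.
Bracket: h₀ sin ϕ sin δ + cos ϕ cos δ sin h₀ = 1.7021×0.64679×0.15253 + 0.76267×0.98830×0.99140 = 0.167920 + 0.747265 = 0.915185.
Q̄ = (S_0/π) × [bracket] = (589/π) × 0.915185 = 171.58 W/m².
Ratio Q̄_A / Q̄_B = 166.78 / 171.58 = 0.9720.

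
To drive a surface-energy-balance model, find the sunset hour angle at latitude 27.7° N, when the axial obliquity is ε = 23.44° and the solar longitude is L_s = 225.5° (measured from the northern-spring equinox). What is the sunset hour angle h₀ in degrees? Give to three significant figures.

h₀ = 81.1°

Solar declination: sin δ = sin ε · sin L_s = sin 23.44° × sin 225.5° = -0.28372, so δ = -16.483°.
cos h₀ = −tan ϕ · tan δ = −tan(+27.7°) × tan(-16.483°) = 0.1553, so h₀ = 1.4148 rad = 81.06°.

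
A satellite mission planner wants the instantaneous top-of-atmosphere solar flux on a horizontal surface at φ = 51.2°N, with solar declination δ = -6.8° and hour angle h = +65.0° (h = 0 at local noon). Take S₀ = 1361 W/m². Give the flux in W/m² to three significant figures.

cos θ_z = sin φ sin δ + cos φ cos δ cos h = -0.092277 + 0.262951 = 0.170674.
Flux = S₀ · cos θ_z = 1361 × 0.170674 = 232.3 W/m².

232 W/m²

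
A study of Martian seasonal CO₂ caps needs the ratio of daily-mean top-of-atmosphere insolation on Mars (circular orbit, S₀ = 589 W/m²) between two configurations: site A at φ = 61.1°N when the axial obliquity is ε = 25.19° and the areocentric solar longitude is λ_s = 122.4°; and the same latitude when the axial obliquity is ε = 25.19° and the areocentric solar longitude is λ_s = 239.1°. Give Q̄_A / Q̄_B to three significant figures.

Q̄_A / Q̄_B ≈ 15.8

— Configuration A (φ=+61.1°):
sin δ = sin 25.19° × sin 122.4° = 0.35936, so δ = +21.061°.
cos H₀ = −tan(+61.1°) tan(+21.061°) = -0.6976, H₀ = 2.3428 rad.
Bracket: H₀ sin φ sin δ + cos φ cos δ sin H₀ = 2.3428×0.87546×0.35936 + 0.48328×0.93320×0.71650 = 0.737057 + 0.323139 = 1.060196.
Q̄ = (S₀/π) × [bracket] = (589/π) × 1.060196 = 198.77 W/m².
— Configuration B (φ=+61.1°):
sin δ = sin 25.19° × sin 239.1° = -0.36521, so δ = -21.421°.
cos H₀ = −tan(+61.1°) tan(-21.421°) = 0.7107, H₀ = 0.7803 rad.
Bracket: H₀ sin φ sin δ + cos φ cos δ sin H₀ = 0.7803×0.87546×-0.36521 + 0.48328×0.93092×0.70353 = -0.249483 + 0.316515 = 0.067032.
Q̄ = (S₀/π) × [bracket] = (589/π) × 0.067032 = 12.567 W/m².
Ratio Q̄_A / Q̄_B = 198.77 / 12.567 = 15.82.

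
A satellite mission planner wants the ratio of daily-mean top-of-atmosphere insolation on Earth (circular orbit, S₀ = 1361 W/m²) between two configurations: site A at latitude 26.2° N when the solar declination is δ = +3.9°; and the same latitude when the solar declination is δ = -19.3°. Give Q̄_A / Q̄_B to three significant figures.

— Configuration A (φ=+26.2°):
cos H₀ = −tan(+26.2°) tan(+3.900°) = -0.0335, H₀ = 1.6043 rad.
Bracket: H₀ sin φ sin δ + cos φ cos δ sin H₀ = 1.6043×0.44151×0.06802 + 0.89726×0.99768×0.99944 = 0.048180 + 0.894677 = 0.942857.
Q̄ = (S₀/π) × [bracket] = (1361/π) × 0.942857 = 408.46 W/m².
— Configuration B (φ=+26.2°):
cos H₀ = −tan(+26.2°) tan(-19.300°) = 0.1723, H₀ = 1.3976 rad.
Bracket: H₀ sin φ sin δ + cos φ cos δ sin H₀ = 1.3976×0.44151×-0.33051 + 0.89726×0.94380×0.98504 = -0.203943 + 0.834165 = 0.630222.
Q̄ = (S₀/π) × [bracket] = (1361/π) × 0.630222 = 273.02 W/m².
Ratio Q̄_A / Q̄_B = 408.46 / 273.02 = 1.496.

Q̄_A / Q̄_B ≈ 1.50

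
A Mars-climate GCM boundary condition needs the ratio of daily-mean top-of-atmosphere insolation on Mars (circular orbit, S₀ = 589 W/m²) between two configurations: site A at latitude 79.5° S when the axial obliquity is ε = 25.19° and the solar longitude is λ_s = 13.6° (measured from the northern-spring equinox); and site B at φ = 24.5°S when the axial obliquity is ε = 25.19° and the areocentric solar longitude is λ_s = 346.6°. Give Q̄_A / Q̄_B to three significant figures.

— Configuration A (φ=-79.5°):
Solar declination: sin δ = sin ε · sin λ_s = sin 25.19° × sin 13.6° = 0.10008, so δ = +5.744°.
cos H₀ = −tan(-79.5°) tan(+5.744°) = 0.5427, H₀ = 0.9971 rad.
Bracket: H₀ sin φ sin δ + cos φ cos δ sin H₀ = 0.9971×-0.98325×0.10008 + 0.18224×0.99498×0.83992 = -0.098118 + 0.152299 = 0.054181.
Q̄ = (S₀/π) × [bracket] = (589/π) × 0.054181 = 10.158 W/m².
— Configuration B (φ=-24.5°):
sin δ = sin 25.19° × sin 346.6° = -0.09864, so δ = -5.661°.
cos H₀ = −tan(-24.5°) tan(-5.661°) = -0.0452, H₀ = 1.6160 rad.
Bracket: H₀ sin φ sin δ + cos φ cos δ sin H₀ = 1.6160×-0.41469×-0.09864 + 0.90996×0.99512×0.99898 = 0.066103 + 0.904596 = 0.970699.
Q̄ = (S₀/π) × [bracket] = (589/π) × 0.970699 = 181.99 W/m².
Ratio Q̄_A / Q̄_B = 10.158 / 181.99 = 0.05582.

Q̄_A / Q̄_B ≈ 0.0558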